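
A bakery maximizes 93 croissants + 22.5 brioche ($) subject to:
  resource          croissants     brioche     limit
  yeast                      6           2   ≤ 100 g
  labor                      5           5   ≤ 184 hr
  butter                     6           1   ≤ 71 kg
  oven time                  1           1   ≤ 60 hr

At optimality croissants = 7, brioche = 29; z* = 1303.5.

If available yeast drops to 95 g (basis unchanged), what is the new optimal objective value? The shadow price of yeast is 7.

Δb = -5, so new z* = 1303.5 + (7)·(-5) = 1303.5 − 35 = 1268.5.

1268.5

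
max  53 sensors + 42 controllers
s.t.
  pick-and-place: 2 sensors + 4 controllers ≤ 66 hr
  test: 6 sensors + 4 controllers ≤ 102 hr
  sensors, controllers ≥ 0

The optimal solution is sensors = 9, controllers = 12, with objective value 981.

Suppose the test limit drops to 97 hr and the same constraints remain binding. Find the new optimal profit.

At the optimum: pick-and-place uses 66 of 66 (binding); test uses 102 of 102 (binding).
From A_Bᵀ y = c: 2·y_pick-and-place + 6·y_test = 53; 4·y_pick-and-place + 4·y_test = 42.
This yields shadow prices y_pick-and-place = 2.5, y_test = 8.
Δz = y_test·Δb = 8 × (-5) = -40, so new z* = 981 − 40 = 941.

941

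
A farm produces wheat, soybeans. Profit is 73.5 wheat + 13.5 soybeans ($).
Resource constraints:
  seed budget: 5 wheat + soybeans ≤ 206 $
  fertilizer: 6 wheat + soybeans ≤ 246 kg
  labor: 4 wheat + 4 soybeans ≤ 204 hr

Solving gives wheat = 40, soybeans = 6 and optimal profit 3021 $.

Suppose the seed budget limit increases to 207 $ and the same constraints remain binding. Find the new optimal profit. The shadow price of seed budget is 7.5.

Δb = 1, so new z* = 3021 + (7.5)·(1) = 3021 + 7.5 = 3028.5.

3028.5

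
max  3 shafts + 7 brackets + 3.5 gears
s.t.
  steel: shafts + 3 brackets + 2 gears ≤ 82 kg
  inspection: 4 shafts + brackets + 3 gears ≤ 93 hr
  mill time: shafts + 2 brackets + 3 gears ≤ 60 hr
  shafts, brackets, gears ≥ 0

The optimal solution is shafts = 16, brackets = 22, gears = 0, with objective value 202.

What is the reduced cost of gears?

-4.5

Check each constraint at x*: steel 82/82 (tight); inspection 86/93 (slack 7); mill time 60/60 (tight).
By complementary slackness, y = 0 for the non-binding constraint.
Dual feasibility on the basic columns requires 1·y_steel + 1·y_mill time = 3, 3·y_steel + 2·y_mill time = 7.
This yields shadow prices y_steel = 1, y_mill time = 2.
Reduced cost of gears: c₃ − yᵀa₃ = 3.5 − (1·2 + 2·3) = 3.5 − 8 = -4.5.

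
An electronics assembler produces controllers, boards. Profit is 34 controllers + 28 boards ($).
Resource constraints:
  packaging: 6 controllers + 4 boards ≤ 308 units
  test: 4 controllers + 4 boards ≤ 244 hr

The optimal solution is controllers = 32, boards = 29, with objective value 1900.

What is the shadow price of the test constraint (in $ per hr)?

4

Check each constraint at x*: packaging 308/308 (tight); test 244/244 (tight).
Dual feasibility on the basic columns requires 6·y_packaging + 4·y_test = 34, 4·y_packaging + 4·y_test = 28.
→ y_packaging = 3 and y_test = 4.
Shadow price of test = 4.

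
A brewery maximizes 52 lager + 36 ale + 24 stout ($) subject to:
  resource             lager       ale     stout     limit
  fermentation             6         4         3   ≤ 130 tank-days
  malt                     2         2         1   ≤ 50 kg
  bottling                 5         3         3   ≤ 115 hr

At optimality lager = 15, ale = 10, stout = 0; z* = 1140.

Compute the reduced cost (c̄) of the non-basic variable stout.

-2

Check each constraint at x*: fermentation 130/130 (tight); malt 50/50 (tight); bottling 105/115 (slack 10).
By complementary slackness, y = 0 for the non-binding constraint.
From A_Bᵀ y = c: 6·y_fermentation + 2·y_malt = 52; 4·y_fermentation + 2·y_malt = 36.
→ y_fermentation = 8 and y_malt = 2.
Reduced cost of stout: c₃ − yᵀa₃ = 24 − (8·3 + 2·1) = 24 − 26 = -2.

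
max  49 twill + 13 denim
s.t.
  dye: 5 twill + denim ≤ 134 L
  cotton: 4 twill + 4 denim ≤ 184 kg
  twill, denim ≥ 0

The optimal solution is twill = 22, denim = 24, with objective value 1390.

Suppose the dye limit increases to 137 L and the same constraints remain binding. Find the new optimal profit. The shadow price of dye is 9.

Δb = 3, so new z* = 1390 + (9)·(3) = 1390 + 27 = 1417.

1417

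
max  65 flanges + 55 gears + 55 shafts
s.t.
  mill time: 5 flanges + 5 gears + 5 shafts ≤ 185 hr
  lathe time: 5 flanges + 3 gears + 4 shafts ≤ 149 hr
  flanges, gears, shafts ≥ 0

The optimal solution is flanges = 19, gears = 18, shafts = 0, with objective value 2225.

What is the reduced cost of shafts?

-5

At the optimum: mill time uses 185 of 185 (binding); lathe time uses 149 of 149 (binding).
The binding rows give the dual system: 5·y_mill time + 5·y_lathe time = 65 and 5·y_mill time + 3·y_lathe time = 55.
This yields shadow prices y_mill time = 8, y_lathe time = 5.
Reduced cost of shafts: c₃ − yᵀa₃ = 55 − (8·5 + 5·4) = 55 − 60 = -5.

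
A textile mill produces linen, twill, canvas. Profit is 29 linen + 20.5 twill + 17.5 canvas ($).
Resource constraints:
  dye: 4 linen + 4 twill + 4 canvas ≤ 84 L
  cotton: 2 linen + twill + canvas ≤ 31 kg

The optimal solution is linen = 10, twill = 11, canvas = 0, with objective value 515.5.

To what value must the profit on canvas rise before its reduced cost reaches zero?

20.5

Both dye and cotton are binding at x*.
From A_Bᵀ y = c: 4·y_dye + 2·y_cotton = 29; 4·y_dye + 1·y_cotton = 20.5.
This yields shadow prices y_dye = 3, y_cotton = 8.5.
canvas enters the basis when its profit ≥ yᵀa₃ = 3·4 + 8.5·1 = 20.5.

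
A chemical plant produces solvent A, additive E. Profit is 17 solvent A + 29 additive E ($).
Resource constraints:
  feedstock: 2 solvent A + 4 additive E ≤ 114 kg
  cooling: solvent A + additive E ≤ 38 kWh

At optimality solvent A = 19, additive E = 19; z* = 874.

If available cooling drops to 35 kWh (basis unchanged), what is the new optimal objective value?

859

Check each constraint at x*: feedstock 114/114 (tight); cooling 38/38 (tight).
Dual feasibility on the basic columns requires 2·y_feedstock + 1·y_cooling = 17, 4·y_feedstock + 1·y_cooling = 29.
Solving: y_feedstock = 6, y_cooling = 5.
Δz = y_cooling·Δb = 5 × (-3) = -15, so new z* = 874 − 15 = 859.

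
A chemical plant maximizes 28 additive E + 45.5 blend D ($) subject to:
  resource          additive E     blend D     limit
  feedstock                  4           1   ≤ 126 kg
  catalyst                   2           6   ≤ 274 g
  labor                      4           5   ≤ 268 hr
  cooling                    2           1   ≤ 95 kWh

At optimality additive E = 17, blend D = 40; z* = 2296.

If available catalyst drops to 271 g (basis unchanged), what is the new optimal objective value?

Binding: catalyst and labor. Non-binding: feedstock (18 unused), cooling (21 unused).
Since feedstock, cooling are not tight, their duals are 0.
From A_Bᵀ y = c: 2·y_catalyst + 4·y_labor = 28; 6·y_catalyst + 5·y_labor = 45.5.
→ y_catalyst = 3 and y_labor = 5.5.
Δz = y_catalyst·Δb = 3 × (-3) = -9, so new z* = 2296 − 9 = 2287.

2287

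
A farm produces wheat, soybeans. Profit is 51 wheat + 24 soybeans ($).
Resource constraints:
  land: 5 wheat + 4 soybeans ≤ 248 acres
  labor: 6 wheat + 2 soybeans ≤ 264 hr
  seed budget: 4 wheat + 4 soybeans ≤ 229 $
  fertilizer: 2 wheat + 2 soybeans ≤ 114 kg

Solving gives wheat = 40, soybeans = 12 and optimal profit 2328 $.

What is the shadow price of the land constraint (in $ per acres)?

3

Check each constraint at x*: land 248/248 (tight); labor 264/264 (tight); seed budget 208/229 (slack 21); fertilizer 104/114 (slack 10).
Slack constraints have shadow price 0 (complementary slackness).
Dual feasibility on the basic columns requires 5·y_land + 6·y_labor = 51, 4·y_land + 2·y_labor = 24.
Solving: y_land = 3, y_labor = 6.
Shadow price of land = 3.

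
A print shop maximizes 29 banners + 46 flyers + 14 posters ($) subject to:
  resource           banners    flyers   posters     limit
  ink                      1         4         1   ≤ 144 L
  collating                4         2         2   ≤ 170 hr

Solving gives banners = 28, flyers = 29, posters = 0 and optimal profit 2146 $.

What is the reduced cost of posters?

At the optimum: ink uses 144 of 144 (binding); collating uses 170 of 170 (binding).
Dual feasibility on the basic columns requires 1·y_ink + 4·y_collating = 29, 4·y_ink + 2·y_collating = 46.
Solving: y_ink = 9, y_collating = 5.
Reduced cost of posters: c₃ − yᵀa₃ = 14 − (9·1 + 5·2) = 14 − 19 = -5.

-5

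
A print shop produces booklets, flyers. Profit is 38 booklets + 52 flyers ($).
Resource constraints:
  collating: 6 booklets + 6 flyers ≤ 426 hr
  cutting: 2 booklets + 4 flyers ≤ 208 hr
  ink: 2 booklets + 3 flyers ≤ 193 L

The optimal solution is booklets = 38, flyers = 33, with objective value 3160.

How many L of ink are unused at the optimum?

ink used = 2·38 + 3·33 = 175; slack = 193 − 175 = 18.

18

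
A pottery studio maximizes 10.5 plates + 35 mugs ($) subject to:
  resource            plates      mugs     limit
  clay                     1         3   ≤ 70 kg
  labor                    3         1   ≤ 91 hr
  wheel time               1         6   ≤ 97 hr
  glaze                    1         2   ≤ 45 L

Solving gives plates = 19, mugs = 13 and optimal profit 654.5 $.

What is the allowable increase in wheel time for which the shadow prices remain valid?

38

Binding constraints: wheel time, glaze. The basis is B = [[1,6],[1,2]] with det -4.
Per unit increase in wheel time, x* moves by d = (-0.5, 0.25).
The basis stays optimal until plates reaches 0; allowable increase = 38 hr.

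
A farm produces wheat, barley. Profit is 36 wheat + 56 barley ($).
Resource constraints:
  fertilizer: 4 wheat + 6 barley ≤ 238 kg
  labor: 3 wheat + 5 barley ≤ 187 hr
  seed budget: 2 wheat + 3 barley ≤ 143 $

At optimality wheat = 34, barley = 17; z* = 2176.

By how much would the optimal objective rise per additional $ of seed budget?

At the optimum: fertilizer uses 238 of 238 (binding); labor uses 187 of 187 (binding); seed budget uses 119 of 143 (slack = 24).
By complementary slackness, y = 0 for the non-binding constraint.
Dual feasibility on the basic columns requires 4·y_fertilizer + 3·y_labor = 36, 6·y_fertilizer + 5·y_labor = 56.
→ y_fertilizer = 6 and y_labor = 4.
Shadow price of seed budget = 0.

0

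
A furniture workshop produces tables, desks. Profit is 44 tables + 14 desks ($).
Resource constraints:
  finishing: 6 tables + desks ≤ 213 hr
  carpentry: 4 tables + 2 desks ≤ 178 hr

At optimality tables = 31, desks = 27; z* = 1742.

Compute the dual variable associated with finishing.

4

Both finishing and carpentry are binding at x*.
From A_Bᵀ y = c: 6·y_finishing + 4·y_carpentry = 44; 1·y_finishing + 2·y_carpentry = 14.
This yields shadow prices y_finishing = 4, y_carpentry = 5.
Shadow price of finishing = 4.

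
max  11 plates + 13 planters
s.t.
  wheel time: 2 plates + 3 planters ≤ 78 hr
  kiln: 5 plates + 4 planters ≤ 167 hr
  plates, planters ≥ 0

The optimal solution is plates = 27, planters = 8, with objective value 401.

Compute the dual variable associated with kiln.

1

At the optimum: wheel time uses 78 of 78 (binding); kiln uses 167 of 167 (binding).
From A_Bᵀ y = c: 2·y_wheel time + 5·y_kiln = 11; 3·y_wheel time + 4·y_kiln = 13.
Solving: y_wheel time = 3, y_kiln = 1.
Shadow price of kiln = 1.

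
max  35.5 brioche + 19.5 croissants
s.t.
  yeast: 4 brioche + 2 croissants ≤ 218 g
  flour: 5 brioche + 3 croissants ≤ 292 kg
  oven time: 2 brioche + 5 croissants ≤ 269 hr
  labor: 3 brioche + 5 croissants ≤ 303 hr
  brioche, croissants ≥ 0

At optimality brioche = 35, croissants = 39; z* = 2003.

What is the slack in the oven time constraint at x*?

4

oven time used = 2·35 + 5·39 = 265; slack = 269 − 265 = 4.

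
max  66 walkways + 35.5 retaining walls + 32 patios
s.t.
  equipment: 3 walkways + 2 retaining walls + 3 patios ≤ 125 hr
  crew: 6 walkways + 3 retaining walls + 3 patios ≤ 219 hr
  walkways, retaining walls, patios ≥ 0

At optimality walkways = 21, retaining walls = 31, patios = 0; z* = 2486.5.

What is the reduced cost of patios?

Both equipment and crew are binding at x*.
From A_Bᵀ y = c: 3·y_equipment + 6·y_crew = 66; 2·y_equipment + 3·y_crew = 35.5.
Solving: y_equipment = 5, y_crew = 8.5.
Reduced cost of patios: c₃ − yᵀa₃ = 32 − (5·3 + 8.5·3) = 32 − 40.5 = -8.5.

-8.5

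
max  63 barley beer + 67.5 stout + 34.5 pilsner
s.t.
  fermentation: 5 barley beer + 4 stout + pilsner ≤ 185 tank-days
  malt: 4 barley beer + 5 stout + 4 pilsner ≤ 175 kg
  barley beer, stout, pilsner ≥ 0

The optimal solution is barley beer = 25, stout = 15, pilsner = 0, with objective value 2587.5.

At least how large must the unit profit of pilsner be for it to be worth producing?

43

At the optimum: fermentation uses 185 of 185 (binding); malt uses 175 of 175 (binding).
Dual feasibility on the basic columns requires 5·y_fermentation + 4·y_malt = 63, 4·y_fermentation + 5·y_malt = 67.5.
This yields shadow prices y_fermentation = 5, y_malt = 9.5.
pilsner enters the basis when its profit ≥ yᵀa₃ = 5·1 + 9.5·4 = 43.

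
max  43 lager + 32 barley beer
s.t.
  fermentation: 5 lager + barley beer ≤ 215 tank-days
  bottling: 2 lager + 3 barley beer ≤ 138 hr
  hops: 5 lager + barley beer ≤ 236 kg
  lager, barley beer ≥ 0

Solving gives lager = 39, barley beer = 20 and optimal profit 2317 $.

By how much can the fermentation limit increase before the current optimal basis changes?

21

Binding constraints: fermentation, bottling. The basis is B = [[5,1],[2,3]] with det 13.
Per unit increase in fermentation, x* moves by d = (0.2308, -0.1538).
The basis stays optimal until hops becomes binding; allowable increase = 21 tank-days.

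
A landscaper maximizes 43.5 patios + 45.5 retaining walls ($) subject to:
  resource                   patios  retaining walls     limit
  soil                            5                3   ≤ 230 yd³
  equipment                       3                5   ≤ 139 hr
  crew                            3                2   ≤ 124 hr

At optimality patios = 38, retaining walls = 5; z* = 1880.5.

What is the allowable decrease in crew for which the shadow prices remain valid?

68.4

Binding constraints: equipment, crew. The basis is B = [[3,5],[3,2]] with det -9.
Per unit decrease in crew, x* moves by d = (-0.5556, 0.3333).
The basis stays optimal until patios reaches 0; allowable decrease = 68.4 hr.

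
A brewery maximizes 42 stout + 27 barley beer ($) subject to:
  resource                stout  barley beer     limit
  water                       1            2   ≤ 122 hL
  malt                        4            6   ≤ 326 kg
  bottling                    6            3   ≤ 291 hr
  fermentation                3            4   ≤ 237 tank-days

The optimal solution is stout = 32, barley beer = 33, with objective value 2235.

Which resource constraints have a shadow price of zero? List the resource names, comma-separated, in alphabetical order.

fermentation, water

water: 98/122 (slack 24)
malt: 326/326 (binding)
bottling: 291/291 (binding)
fermentation: 228/237 (slack 9)
By complementary slackness, a constraint with positive slack has shadow price 0 → fermentation, water.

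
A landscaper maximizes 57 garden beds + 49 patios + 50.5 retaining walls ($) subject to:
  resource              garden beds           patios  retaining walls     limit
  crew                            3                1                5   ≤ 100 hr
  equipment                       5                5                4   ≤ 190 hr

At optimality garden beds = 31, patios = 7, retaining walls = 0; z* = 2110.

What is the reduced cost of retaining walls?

Both crew and equipment are binding at x*.
Dual feasibility on the basic columns requires 3·y_crew + 5·y_equipment = 57, 1·y_crew + 5·y_equipment = 49.
→ y_crew = 4 and y_equipment = 9.
Reduced cost of retaining walls: c₃ − yᵀa₃ = 50.5 − (4·5 + 9·4) = 50.5 − 56 = -5.5.

-5.5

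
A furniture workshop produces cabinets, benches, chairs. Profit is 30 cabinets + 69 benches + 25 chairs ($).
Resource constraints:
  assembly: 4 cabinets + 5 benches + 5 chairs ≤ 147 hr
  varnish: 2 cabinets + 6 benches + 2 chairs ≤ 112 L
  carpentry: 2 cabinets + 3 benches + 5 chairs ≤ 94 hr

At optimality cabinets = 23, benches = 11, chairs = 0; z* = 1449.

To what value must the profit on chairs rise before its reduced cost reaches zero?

33

At the optimum: assembly uses 147 of 147 (binding); varnish uses 112 of 112 (binding); carpentry uses 79 of 94 (slack = 15).
Since carpentry is not tight, its dual is 0.
From A_Bᵀ y = c: 4·y_assembly + 2·y_varnish = 30; 5·y_assembly + 6·y_varnish = 69.
This yields shadow prices y_assembly = 3, y_varnish = 9.
chairs enters the basis when its profit ≥ yᵀa₃ = 3·5 + 9·2 = 33.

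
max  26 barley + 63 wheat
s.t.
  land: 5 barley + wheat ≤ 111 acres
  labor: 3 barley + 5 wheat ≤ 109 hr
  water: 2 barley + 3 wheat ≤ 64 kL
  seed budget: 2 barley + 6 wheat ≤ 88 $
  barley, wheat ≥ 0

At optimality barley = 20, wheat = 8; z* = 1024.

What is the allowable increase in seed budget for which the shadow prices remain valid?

Binding constraints: water, seed budget. The basis is B = [[2,3],[2,6]] with det 6.
Per unit increase in seed budget, x* moves by d = (-0.5, 0.3333).
The basis stays optimal until barley reaches 0; allowable increase = 40 $.

40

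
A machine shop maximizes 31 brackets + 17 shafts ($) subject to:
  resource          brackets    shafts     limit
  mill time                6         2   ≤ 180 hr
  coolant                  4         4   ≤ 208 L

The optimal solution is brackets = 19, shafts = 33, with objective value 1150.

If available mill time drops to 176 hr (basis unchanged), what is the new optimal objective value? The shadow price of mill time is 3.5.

1136

Δb = -4, so new z* = 1150 + (3.5)·(-4) = 1150 − 14 = 1136.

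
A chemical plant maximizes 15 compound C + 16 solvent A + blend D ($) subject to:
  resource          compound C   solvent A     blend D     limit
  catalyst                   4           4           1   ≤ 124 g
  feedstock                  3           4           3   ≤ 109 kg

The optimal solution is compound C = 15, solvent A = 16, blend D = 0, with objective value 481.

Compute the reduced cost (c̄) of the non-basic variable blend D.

Both catalyst and feedstock are binding at x*.
The binding rows give the dual system: 4·y_catalyst + 3·y_feedstock = 15 and 4·y_catalyst + 4·y_feedstock = 16.
Solving: y_catalyst = 3, y_feedstock = 1.
Reduced cost of blend D: c₃ − yᵀa₃ = 1 − (3·1 + 1·3) = 1 − 6 = -5.

-5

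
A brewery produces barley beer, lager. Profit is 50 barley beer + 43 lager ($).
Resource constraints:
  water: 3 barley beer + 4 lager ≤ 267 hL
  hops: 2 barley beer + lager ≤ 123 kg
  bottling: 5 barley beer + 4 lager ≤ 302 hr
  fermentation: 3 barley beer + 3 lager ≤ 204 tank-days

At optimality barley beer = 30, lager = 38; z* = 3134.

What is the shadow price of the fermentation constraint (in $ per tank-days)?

5

Check each constraint at x*: water 242/267 (slack 25); hops 98/123 (slack 25); bottling 302/302 (tight); fermentation 204/204 (tight).
Slack constraints have shadow price 0 (complementary slackness).
From A_Bᵀ y = c: 5·y_bottling + 3·y_fermentation = 50; 4·y_bottling + 3·y_fermentation = 43.
Solving: y_bottling = 7, y_fermentation = 5.
Shadow price of fermentation = 5.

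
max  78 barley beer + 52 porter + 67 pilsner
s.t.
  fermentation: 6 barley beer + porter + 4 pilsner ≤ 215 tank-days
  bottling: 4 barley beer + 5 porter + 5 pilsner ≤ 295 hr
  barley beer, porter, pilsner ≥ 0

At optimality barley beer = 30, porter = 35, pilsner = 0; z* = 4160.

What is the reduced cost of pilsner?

Both fermentation and bottling are binding at x*.
From A_Bᵀ y = c: 6·y_fermentation + 4·y_bottling = 78; 1·y_fermentation + 5·y_bottling = 52.
This yields shadow prices y_fermentation = 7, y_bottling = 9.
Reduced cost of pilsner: c₃ − yᵀa₃ = 67 − (7·4 + 9·5) = 67 − 73 = -6.

-6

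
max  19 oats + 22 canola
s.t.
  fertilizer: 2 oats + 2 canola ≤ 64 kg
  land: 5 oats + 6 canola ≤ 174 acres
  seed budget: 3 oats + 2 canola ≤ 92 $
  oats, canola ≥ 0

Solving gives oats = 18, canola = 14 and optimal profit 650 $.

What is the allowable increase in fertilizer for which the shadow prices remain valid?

Binding constraints: fertilizer, land. The basis is B = [[2,2],[5,6]] with det 2.
Per unit increase in fertilizer, x* moves by d = (3, -2.5).
The basis stays optimal until seed budget becomes binding; allowable increase = 2.5 kg.

2.5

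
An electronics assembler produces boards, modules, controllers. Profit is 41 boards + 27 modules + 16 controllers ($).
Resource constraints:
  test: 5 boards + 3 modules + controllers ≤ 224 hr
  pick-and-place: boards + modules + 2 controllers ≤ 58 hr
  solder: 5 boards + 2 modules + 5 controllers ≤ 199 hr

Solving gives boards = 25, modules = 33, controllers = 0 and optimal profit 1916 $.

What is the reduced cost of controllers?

-3

At the optimum: test uses 224 of 224 (binding); pick-and-place uses 58 of 58 (binding); solder uses 191 of 199 (slack = 8).
Since solder is not tight, its dual is 0.
From A_Bᵀ y = c: 5·y_test + 1·y_pick-and-place = 41; 3·y_test + 1·y_pick-and-place = 27.
This yields shadow prices y_test = 7, y_pick-and-place = 6.
Reduced cost of controllers: c₃ − yᵀa₃ = 16 − (7·1 + 6·2) = 16 − 19 = -3.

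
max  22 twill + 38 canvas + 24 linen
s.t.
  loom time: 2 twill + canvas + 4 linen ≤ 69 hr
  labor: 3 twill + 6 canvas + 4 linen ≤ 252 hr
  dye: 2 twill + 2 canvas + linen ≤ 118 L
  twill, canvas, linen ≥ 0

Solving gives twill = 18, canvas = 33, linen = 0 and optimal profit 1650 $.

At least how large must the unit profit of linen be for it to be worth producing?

32

At the optimum: loom time uses 69 of 69 (binding); labor uses 252 of 252 (binding); dye uses 102 of 118 (slack = 16).
Since dye is not tight, its dual is 0.
The binding rows give the dual system: 2·y_loom time + 3·y_labor = 22 and 1·y_loom time + 6·y_labor = 38.
Solving: y_loom time = 2, y_labor = 6.
linen enters the basis when its profit ≥ yᵀa₃ = 2·4 + 6·4 = 32.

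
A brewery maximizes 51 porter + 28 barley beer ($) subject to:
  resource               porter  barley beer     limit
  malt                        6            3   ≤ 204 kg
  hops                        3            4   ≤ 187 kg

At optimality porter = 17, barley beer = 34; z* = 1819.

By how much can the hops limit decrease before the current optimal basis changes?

Binding constraints: malt, hops. The basis is B = [[6,3],[3,4]] with det 15.
Per unit decrease in hops, x* moves by d = (0.2, -0.4).
The basis stays optimal until barley beer reaches 0; allowable decrease = 85 kg.

85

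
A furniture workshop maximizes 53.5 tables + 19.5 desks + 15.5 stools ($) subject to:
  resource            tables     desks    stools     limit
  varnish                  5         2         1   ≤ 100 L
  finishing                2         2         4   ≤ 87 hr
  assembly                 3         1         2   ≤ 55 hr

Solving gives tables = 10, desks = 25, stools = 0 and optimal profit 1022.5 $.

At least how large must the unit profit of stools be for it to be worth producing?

At the optimum: varnish uses 100 of 100 (binding); finishing uses 70 of 87 (slack = 17); assembly uses 55 of 55 (binding).
Slack constraints have shadow price 0 (complementary slackness).
From A_Bᵀ y = c: 5·y_varnish + 3·y_assembly = 53.5; 2·y_varnish + 1·y_assembly = 19.5.
This yields shadow prices y_varnish = 5, y_assembly = 9.5.
stools enters the basis when its profit ≥ yᵀa₃ = 5·1 + 9.5·2 = 24.

24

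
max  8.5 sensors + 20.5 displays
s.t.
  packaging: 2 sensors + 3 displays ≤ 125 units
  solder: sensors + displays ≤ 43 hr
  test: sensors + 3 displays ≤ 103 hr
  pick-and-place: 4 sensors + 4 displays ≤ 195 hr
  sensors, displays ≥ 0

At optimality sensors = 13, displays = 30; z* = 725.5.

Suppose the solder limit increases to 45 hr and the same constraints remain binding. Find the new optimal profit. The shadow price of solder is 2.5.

730.5

Δb = 2, so new z* = 725.5 + (2.5)·(2) = 725.5 + 5 = 730.5.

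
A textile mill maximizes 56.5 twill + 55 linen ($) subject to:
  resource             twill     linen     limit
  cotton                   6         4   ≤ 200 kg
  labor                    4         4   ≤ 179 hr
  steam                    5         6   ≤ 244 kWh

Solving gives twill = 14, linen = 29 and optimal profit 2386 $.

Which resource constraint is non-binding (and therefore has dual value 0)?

labor

cotton: 200/200 (binding)
labor: 172/179 (slack 7)
steam: 244/244 (binding)
By complementary slackness, a constraint with positive slack has shadow price 0 → labor.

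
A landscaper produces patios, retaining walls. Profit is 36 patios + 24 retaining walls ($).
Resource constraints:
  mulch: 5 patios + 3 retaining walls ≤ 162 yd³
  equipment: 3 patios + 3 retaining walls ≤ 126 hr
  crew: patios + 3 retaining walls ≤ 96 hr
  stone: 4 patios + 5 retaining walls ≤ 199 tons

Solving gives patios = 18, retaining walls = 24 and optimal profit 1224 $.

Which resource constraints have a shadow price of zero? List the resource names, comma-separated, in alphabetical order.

mulch: 162/162 (binding)
equipment: 126/126 (binding)
crew: 90/96 (slack 6)
stone: 192/199 (slack 7)
By complementary slackness, a constraint with positive slack has shadow price 0 → crew, stone.

crew, stone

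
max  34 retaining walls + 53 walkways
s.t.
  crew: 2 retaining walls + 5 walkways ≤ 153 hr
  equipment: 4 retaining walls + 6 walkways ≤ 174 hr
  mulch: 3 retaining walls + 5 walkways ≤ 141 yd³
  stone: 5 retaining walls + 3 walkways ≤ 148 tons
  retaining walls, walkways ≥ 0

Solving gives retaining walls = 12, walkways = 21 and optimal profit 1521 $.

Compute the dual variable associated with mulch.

At the optimum: crew uses 129 of 153 (slack = 24); equipment uses 174 of 174 (binding); mulch uses 141 of 141 (binding); stone uses 123 of 148 (slack = 25).
Since crew, stone are not tight, their duals are 0.
From A_Bᵀ y = c: 4·y_equipment + 3·y_mulch = 34; 6·y_equipment + 5·y_mulch = 53.
→ y_equipment = 5.5 and y_mulch = 4.
Shadow price of mulch = 4.

4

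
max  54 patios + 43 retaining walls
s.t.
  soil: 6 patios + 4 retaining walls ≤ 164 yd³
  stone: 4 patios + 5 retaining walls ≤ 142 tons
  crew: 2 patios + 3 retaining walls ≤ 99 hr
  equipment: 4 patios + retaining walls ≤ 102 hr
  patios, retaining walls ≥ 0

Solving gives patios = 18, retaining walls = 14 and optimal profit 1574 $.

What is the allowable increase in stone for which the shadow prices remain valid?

Binding constraints: soil, stone. The basis is B = [[6,4],[4,5]] with det 14.
Per unit increase in stone, x* moves by d = (-0.2857, 0.4286).
The basis stays optimal until crew becomes binding; allowable increase = 29.4 tons.

29.4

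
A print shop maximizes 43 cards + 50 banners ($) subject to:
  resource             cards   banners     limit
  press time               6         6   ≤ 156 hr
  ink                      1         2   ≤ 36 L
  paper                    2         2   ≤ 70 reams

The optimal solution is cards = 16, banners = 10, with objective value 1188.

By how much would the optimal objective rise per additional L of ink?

7

Check each constraint at x*: press time 156/156 (tight); ink 36/36 (tight); paper 52/70 (slack 18).
Since paper is not tight, its dual is 0.
The binding rows give the dual system: 6·y_press time + 1·y_ink = 43 and 6·y_press time + 2·y_ink = 50.
This yields shadow prices y_press time = 6, y_ink = 7.
Shadow price of ink = 7.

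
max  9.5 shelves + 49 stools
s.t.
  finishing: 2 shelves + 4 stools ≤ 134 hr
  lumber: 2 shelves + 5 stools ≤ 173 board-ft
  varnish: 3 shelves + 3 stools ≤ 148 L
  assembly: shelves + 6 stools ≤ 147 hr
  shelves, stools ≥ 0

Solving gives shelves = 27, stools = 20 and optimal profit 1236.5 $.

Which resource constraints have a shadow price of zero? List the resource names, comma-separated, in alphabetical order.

finishing: 134/134 (binding)
lumber: 154/173 (slack 19)
varnish: 141/148 (slack 7)
assembly: 147/147 (binding)
By complementary slackness, a constraint with positive slack has shadow price 0 → lumber, varnish.

lumber, varnish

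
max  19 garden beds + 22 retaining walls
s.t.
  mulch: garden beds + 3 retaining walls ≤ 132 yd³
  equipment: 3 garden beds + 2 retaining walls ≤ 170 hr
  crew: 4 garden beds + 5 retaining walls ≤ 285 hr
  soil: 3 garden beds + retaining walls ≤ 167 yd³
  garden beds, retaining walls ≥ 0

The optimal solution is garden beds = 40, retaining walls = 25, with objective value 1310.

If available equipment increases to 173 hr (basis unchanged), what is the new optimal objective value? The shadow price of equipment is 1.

Δb = 3, so new z* = 1310 + (1)·(3) = 1310 + 3 = 1313.

1313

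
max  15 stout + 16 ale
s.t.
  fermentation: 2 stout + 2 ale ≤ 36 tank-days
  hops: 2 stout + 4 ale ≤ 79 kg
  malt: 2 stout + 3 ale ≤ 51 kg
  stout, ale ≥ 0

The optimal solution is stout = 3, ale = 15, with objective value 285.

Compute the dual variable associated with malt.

At the optimum: fermentation uses 36 of 36 (binding); hops uses 66 of 79 (slack = 13); malt uses 51 of 51 (binding).
By complementary slackness, y = 0 for the non-binding constraint.
Dual feasibility on the basic columns requires 2·y_fermentation + 2·y_malt = 15, 2·y_fermentation + 3·y_malt = 16.
→ y_fermentation = 6.5 and y_malt = 1.
Shadow price of malt = 1.

1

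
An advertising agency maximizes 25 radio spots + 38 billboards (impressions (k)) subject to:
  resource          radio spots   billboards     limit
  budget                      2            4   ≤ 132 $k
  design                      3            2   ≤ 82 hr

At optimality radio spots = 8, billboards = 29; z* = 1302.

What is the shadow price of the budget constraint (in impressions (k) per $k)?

8

Check each constraint at x*: budget 132/132 (tight); design 82/82 (tight).
The binding rows give the dual system: 2·y_budget + 3·y_design = 25 and 4·y_budget + 2·y_design = 38.
→ y_budget = 8 and y_design = 3.
Shadow price of budget = 8.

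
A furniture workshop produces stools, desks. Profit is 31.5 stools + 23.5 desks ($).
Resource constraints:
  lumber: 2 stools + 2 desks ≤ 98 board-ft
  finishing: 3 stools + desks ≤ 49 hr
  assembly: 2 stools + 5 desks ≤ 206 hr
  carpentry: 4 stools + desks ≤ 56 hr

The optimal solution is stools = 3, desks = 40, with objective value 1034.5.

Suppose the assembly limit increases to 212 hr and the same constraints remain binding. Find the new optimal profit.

Check each constraint at x*: lumber 86/98 (slack 12); finishing 49/49 (tight); assembly 206/206 (tight); carpentry 52/56 (slack 4).
Since lumber, carpentry are not tight, their duals are 0.
The binding rows give the dual system: 3·y_finishing + 2·y_assembly = 31.5 and 1·y_finishing + 5·y_assembly = 23.5.
→ y_finishing = 8.5 and y_assembly = 3.
Δz = y_assembly·Δb = 3 × (6) = 18, so new z* = 1034.5 + 18 = 1052.5.

1052.5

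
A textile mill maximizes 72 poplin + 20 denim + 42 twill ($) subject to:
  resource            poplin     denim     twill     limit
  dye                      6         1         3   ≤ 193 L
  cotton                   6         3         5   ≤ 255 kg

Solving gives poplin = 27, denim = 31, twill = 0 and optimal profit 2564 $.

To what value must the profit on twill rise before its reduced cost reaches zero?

At the optimum: dye uses 193 of 193 (binding); cotton uses 255 of 255 (binding).
From A_Bᵀ y = c: 6·y_dye + 6·y_cotton = 72; 1·y_dye + 3·y_cotton = 20.
This yields shadow prices y_dye = 8, y_cotton = 4.
twill enters the basis when its profit ≥ yᵀa₃ = 8·3 + 4·5 = 44.

44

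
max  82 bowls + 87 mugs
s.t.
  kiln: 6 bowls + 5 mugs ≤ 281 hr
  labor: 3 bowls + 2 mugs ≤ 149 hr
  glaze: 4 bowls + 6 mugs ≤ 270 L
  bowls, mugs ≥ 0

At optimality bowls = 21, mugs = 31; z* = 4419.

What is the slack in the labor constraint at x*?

24

labor used = 3·21 + 2·31 = 125; slack = 149 − 125 = 24.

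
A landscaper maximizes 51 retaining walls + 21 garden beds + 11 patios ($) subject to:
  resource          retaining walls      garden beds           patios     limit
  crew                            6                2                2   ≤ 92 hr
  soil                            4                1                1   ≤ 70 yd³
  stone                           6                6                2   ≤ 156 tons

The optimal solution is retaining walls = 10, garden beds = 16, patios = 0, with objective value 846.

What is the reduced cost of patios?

-6

At the optimum: crew uses 92 of 92 (binding); soil uses 56 of 70 (slack = 14); stone uses 156 of 156 (binding).
Since soil is not tight, its dual is 0.
Dual feasibility on the basic columns requires 6·y_crew + 6·y_stone = 51, 2·y_crew + 6·y_stone = 21.
Solving: y_crew = 7.5, y_stone = 1.
Reduced cost of patios: c₃ − yᵀa₃ = 11 − (7.5·2 + 1·2) = 11 − 17 = -6.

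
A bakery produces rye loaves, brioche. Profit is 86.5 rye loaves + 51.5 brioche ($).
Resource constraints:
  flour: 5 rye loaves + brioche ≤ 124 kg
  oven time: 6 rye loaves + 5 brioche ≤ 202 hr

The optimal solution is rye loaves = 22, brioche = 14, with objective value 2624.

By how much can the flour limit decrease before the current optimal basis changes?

Binding constraints: flour, oven time. The basis is B = [[5,1],[6,5]] with det 19.
Per unit decrease in flour, x* moves by d = (-0.2632, 0.3158).
The basis stays optimal until rye loaves reaches 0; allowable decrease = 83.6 kg.

83.6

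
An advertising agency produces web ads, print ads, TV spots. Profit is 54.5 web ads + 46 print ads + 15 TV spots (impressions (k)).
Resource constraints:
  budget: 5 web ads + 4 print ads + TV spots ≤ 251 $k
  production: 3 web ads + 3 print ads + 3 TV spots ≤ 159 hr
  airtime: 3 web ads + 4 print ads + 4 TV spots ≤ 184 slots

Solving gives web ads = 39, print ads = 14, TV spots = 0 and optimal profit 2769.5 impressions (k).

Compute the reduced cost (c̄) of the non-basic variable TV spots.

-5.5

Binding: budget and production. Non-binding: airtime (11 unused).
Slack constraints have shadow price 0 (complementary slackness).
Dual feasibility on the basic columns requires 5·y_budget + 3·y_production = 54.5, 4·y_budget + 3·y_production = 46.
→ y_budget = 8.5 and y_production = 4.
Reduced cost of TV spots: c₃ − yᵀa₃ = 15 − (8.5·1 + 4·3) = 15 − 20.5 = -5.5.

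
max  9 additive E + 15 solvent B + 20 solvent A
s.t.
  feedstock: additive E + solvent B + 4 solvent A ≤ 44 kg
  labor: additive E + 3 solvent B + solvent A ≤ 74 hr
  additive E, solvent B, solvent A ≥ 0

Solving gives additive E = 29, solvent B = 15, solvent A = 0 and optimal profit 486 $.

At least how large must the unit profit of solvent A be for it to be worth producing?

At the optimum: feedstock uses 44 of 44 (binding); labor uses 74 of 74 (binding).
Dual feasibility on the basic columns requires 1·y_feedstock + 1·y_labor = 9, 1·y_feedstock + 3·y_labor = 15.
This yields shadow prices y_feedstock = 6, y_labor = 3.
solvent A enters the basis when its profit ≥ yᵀa₃ = 6·4 + 3·1 = 27.

27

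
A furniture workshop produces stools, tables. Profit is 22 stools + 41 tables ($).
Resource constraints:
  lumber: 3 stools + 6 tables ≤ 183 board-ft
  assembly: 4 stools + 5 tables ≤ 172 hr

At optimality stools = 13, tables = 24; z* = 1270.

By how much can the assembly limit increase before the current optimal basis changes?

72

Binding constraints: lumber, assembly. The basis is B = [[3,6],[4,5]] with det -9.
Per unit increase in assembly, x* moves by d = (0.6667, -0.3333).
The basis stays optimal until tables reaches 0; allowable increase = 72 hr.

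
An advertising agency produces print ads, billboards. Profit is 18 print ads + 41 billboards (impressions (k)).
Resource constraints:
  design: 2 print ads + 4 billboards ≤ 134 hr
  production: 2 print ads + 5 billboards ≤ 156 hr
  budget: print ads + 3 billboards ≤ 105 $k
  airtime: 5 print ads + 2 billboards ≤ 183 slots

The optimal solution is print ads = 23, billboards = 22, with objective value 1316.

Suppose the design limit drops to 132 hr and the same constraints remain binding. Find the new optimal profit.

Check each constraint at x*: design 134/134 (tight); production 156/156 (tight); budget 89/105 (slack 16); airtime 159/183 (slack 24).
By complementary slackness, y = 0 for the non-binding constraints.
The binding rows give the dual system: 2·y_design + 2·y_production = 18 and 4·y_design + 5·y_production = 41.
This yields shadow prices y_design = 4, y_production = 5.
Δz = y_design·Δb = 4 × (-2) = -8, so new z* = 1316 − 8 = 1308.

1308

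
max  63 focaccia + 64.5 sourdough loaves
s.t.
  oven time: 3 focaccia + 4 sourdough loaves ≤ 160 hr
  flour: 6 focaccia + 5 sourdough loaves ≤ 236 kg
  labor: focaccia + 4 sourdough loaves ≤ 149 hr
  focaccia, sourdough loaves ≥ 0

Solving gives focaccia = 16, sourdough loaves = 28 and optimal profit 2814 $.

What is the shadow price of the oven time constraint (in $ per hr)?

At the optimum: oven time uses 160 of 160 (binding); flour uses 236 of 236 (binding); labor uses 128 of 149 (slack = 21).
Since labor is not tight, its dual is 0.
From A_Bᵀ y = c: 3·y_oven time + 6·y_flour = 63; 4·y_oven time + 5·y_flour = 64.5.
→ y_oven time = 8 and y_flour = 6.5.
Shadow price of oven time = 8.

8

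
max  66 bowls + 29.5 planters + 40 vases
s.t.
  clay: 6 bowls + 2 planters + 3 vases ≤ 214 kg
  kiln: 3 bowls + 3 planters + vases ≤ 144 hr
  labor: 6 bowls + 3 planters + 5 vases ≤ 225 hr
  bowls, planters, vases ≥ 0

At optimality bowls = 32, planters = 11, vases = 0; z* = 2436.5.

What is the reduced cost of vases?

-8

Check each constraint at x*: clay 214/214 (tight); kiln 129/144 (slack 15); labor 225/225 (tight).
Since kiln is not tight, its dual is 0.
From A_Bᵀ y = c: 6·y_clay + 6·y_labor = 66; 2·y_clay + 3·y_labor = 29.5.
→ y_clay = 3.5 and y_labor = 7.5.
Reduced cost of vases: c₃ − yᵀa₃ = 40 − (3.5·3 + 7.5·5) = 40 − 48 = -8.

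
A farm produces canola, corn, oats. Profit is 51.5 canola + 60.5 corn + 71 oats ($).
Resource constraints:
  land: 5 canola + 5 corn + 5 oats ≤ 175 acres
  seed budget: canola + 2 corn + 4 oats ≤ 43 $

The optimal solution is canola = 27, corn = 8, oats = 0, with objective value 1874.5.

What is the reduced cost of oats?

-7.5

Check each constraint at x*: land 175/175 (tight); seed budget 43/43 (tight).
From A_Bᵀ y = c: 5·y_land + 1·y_seed budget = 51.5; 5·y_land + 2·y_seed budget = 60.5.
This yields shadow prices y_land = 8.5, y_seed budget = 9.
Reduced cost of oats: c₃ − yᵀa₃ = 71 − (8.5·5 + 9·4) = 71 − 78.5 = -7.5.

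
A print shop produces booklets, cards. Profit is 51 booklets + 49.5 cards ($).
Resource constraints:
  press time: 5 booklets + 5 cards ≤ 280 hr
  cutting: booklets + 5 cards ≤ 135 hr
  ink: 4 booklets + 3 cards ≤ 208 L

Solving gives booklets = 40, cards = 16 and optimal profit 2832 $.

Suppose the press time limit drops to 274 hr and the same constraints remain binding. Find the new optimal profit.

2778

Check each constraint at x*: press time 280/280 (tight); cutting 120/135 (slack 15); ink 208/208 (tight).
By complementary slackness, y = 0 for the non-binding constraint.
Dual feasibility on the basic columns requires 5·y_press time + 4·y_ink = 51, 5·y_press time + 3·y_ink = 49.5.
This yields shadow prices y_press time = 9, y_ink = 1.5.
Δz = y_press time·Δb = 9 × (-6) = -54, so new z* = 2832 − 54 = 2778.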